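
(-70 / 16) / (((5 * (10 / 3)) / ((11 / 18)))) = -0.16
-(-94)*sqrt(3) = 94*sqrt(3) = 162.81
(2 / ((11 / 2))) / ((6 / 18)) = 12 / 11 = 1.09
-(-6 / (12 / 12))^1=6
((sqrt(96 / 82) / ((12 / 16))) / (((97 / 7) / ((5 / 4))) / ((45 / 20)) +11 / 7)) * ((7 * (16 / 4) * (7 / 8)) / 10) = 4116 * sqrt(123) / 83927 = 0.54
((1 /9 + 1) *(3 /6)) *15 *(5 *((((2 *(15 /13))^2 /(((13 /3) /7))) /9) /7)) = 12500 /2197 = 5.69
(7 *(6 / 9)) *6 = 28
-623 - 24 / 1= -647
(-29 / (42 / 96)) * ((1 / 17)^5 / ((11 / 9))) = -4176 / 109328989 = -0.00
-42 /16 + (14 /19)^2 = -6013 /2888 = -2.08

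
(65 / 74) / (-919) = -65 / 68006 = -0.00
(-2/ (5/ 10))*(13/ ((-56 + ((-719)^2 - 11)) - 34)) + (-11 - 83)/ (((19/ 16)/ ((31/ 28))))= -1506131769/ 17185595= -87.64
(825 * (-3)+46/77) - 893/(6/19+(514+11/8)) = -14945067337/6035645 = -2476.13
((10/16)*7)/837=35/6696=0.01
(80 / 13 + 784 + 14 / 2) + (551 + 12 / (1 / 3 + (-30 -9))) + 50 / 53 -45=26050966 / 19981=1303.79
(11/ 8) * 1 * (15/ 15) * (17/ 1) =187/ 8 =23.38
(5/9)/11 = 0.05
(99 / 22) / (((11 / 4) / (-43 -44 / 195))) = -50574 / 715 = -70.73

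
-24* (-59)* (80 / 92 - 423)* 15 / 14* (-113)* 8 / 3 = 4438621920 / 23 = 192983561.74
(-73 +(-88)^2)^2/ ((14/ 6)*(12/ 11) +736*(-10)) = -7997.91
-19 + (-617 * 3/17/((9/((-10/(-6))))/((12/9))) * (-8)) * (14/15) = 250253/1377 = 181.74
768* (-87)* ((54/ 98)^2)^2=-35508761856/ 5764801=-6159.58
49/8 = 6.12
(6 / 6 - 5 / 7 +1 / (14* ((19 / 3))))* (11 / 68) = 869 / 18088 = 0.05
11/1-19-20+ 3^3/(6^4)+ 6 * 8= 961/48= 20.02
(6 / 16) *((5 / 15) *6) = 3 / 4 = 0.75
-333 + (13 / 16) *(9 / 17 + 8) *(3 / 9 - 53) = -284779 / 408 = -697.99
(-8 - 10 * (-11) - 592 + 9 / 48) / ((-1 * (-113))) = -7837 / 1808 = -4.33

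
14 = 14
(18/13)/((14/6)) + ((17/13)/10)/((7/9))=99/130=0.76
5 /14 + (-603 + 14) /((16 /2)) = -4103 /56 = -73.27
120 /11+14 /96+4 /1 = 7949 /528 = 15.05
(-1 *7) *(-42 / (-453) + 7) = -7497 / 151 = -49.65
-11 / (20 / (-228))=627 / 5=125.40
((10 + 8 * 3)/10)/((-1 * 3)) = -17/15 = -1.13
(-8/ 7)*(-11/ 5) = 88/ 35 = 2.51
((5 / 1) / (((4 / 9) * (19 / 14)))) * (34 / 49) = 765 / 133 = 5.75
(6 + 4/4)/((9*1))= 7/9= 0.78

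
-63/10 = -6.30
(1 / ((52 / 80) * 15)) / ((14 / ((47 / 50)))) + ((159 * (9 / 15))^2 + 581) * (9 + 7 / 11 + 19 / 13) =322677367 / 3003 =107451.67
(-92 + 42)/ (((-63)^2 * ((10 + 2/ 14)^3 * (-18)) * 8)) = 175/ 2087336952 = 0.00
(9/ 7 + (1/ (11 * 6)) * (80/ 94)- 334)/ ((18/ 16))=-28897112/ 97713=-295.73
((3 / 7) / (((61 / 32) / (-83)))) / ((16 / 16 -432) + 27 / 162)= 47808 / 1103795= 0.04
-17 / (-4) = 17 / 4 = 4.25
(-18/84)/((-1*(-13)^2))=3/2366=0.00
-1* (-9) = 9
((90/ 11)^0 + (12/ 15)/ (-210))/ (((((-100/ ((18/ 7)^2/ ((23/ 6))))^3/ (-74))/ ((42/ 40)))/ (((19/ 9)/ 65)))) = 2344732572348/ 181725195107421875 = 0.00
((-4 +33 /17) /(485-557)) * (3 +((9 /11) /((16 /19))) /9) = 19145 /215424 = 0.09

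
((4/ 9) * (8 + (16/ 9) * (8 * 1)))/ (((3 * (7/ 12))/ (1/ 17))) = 3200/ 9639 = 0.33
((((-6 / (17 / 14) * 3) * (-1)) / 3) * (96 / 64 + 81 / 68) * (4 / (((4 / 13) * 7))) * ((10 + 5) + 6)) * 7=1049139 / 289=3630.24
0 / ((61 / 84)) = 0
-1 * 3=-3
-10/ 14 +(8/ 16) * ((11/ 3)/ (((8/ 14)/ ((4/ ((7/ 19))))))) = 1433/ 42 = 34.12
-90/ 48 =-15/ 8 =-1.88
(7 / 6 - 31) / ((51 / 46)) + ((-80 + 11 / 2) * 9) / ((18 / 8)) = -49711 / 153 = -324.91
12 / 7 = 1.71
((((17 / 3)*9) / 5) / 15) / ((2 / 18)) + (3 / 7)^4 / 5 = 367758 / 60025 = 6.13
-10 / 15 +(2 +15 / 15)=7 / 3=2.33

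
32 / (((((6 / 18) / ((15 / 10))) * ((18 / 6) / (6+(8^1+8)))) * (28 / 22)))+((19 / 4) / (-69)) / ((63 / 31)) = 14426483 / 17388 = 829.68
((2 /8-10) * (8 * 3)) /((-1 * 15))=78 /5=15.60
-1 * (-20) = 20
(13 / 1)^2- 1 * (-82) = 251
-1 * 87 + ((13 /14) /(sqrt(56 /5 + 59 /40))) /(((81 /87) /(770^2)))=-87 + 2456300 * sqrt(30) /81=166008.18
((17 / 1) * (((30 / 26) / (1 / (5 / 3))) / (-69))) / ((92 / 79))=-33575 / 82524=-0.41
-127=-127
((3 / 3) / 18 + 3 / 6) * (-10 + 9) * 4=-20 / 9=-2.22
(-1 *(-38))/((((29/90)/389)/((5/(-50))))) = -4587.52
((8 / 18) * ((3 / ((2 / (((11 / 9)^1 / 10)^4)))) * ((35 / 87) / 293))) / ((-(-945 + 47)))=102487 / 450561938994000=0.00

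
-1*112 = -112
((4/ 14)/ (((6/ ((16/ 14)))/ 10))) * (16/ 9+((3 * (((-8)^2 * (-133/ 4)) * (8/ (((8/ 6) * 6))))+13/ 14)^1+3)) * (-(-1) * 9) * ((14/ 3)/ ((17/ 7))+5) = -11347749800/ 52479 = -216234.11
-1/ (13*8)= -1/ 104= -0.01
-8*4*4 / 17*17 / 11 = -128 / 11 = -11.64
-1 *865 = -865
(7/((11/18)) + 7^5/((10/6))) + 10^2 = 560761/55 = 10195.65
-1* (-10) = 10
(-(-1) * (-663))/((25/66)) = -43758/25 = -1750.32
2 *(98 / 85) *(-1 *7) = -1372 / 85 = -16.14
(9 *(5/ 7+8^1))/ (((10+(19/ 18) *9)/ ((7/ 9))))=122/ 39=3.13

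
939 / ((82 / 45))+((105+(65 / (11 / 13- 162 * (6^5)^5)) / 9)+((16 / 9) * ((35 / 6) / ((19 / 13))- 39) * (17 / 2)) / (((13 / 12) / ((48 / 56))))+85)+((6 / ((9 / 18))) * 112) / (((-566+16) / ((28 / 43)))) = 208590426192653951812139965579111 / 731518263352726055413520093550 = 285.15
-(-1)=1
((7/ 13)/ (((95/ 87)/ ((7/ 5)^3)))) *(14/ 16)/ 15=487403/ 6175000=0.08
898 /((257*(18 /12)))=1796 /771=2.33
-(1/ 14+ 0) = -1/ 14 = -0.07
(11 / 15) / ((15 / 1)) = 11 / 225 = 0.05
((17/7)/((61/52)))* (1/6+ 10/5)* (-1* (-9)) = 40.37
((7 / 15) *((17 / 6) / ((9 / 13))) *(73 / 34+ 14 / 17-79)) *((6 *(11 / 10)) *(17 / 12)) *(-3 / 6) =8797789 / 12960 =678.84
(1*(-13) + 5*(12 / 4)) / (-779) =-2 / 779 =-0.00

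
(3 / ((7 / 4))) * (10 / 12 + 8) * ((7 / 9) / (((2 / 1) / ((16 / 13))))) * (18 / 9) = 1696 / 117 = 14.50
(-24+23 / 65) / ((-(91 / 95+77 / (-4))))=-116812 / 90363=-1.29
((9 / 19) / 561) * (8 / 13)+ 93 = 4295601 / 46189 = 93.00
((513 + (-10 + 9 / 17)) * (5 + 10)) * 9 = 1155600 / 17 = 67976.47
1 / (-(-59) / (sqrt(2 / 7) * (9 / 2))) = 9 * sqrt(14) / 826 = 0.04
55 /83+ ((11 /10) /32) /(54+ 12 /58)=27693677 /41752320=0.66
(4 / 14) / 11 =2 / 77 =0.03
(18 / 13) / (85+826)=18 / 11843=0.00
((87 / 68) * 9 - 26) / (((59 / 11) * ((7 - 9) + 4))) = -10835 / 8024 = -1.35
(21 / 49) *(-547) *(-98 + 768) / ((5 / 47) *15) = -3445006 / 35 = -98428.74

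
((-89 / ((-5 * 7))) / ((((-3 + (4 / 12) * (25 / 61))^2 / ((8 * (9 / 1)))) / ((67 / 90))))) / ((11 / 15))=599084721 / 26427940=22.67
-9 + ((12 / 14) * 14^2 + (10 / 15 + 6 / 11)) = 5287 / 33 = 160.21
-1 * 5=-5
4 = 4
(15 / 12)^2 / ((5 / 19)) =95 / 16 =5.94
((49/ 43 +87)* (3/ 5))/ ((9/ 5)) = 29.38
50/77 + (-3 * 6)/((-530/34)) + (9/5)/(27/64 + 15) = 368420/191807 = 1.92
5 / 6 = 0.83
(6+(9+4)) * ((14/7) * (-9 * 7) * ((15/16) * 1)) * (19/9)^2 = -240065/24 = -10002.71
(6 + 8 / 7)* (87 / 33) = 1450 / 77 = 18.83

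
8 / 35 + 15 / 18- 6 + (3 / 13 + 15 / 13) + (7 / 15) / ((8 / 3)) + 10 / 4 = -0.88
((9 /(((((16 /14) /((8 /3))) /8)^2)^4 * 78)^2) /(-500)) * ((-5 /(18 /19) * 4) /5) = 22216316100500062114685124608 /8184257830125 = 2714518110454096.89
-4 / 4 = -1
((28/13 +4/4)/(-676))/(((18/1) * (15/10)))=-41/237276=-0.00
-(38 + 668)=-706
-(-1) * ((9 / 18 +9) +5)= 29 / 2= 14.50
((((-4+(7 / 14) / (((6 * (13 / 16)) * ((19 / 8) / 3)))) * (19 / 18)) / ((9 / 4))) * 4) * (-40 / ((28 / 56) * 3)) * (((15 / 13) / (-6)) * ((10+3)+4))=-26003200 / 41067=-633.19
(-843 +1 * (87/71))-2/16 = -478199/568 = -841.90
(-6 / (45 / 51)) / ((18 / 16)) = -272 / 45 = -6.04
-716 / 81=-8.84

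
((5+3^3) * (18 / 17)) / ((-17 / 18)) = -10368 / 289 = -35.88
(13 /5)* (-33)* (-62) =26598 /5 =5319.60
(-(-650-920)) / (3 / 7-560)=-10990 / 3917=-2.81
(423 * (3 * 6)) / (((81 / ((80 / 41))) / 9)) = 67680 / 41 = 1650.73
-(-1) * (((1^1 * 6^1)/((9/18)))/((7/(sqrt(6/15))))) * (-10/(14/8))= -96 * sqrt(10)/49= -6.20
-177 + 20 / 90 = -1591 / 9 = -176.78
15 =15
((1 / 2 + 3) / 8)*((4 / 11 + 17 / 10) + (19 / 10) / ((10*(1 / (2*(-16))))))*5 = -15463 / 1760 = -8.79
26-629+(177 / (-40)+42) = -22617 / 40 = -565.42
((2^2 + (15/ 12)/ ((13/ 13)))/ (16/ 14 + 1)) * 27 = 1323/ 20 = 66.15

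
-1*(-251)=251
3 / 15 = 0.20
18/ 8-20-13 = -123/ 4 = -30.75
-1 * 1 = -1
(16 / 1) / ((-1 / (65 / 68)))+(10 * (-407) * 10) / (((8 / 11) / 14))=-13319335 / 17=-783490.29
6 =6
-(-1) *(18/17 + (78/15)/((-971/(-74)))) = 120098/82535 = 1.46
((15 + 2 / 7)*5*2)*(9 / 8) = 4815 / 28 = 171.96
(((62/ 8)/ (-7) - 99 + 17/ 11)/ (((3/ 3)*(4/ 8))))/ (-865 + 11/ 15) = 455355/ 1996456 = 0.23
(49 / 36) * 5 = 245 / 36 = 6.81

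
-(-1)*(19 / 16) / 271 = 19 / 4336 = 0.00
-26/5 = -5.20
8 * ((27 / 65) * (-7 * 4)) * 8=-48384 / 65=-744.37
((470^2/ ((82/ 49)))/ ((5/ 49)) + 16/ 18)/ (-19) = -477343138/ 7011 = -68084.89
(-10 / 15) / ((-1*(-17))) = -2 / 51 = -0.04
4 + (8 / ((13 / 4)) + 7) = 175 / 13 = 13.46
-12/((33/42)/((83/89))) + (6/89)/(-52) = -362577/25454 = -14.24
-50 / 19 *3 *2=-15.79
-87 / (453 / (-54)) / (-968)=-783 / 73084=-0.01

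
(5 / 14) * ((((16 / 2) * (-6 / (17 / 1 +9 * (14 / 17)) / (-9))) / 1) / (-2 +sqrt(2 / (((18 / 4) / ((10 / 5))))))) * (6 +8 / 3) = -0.64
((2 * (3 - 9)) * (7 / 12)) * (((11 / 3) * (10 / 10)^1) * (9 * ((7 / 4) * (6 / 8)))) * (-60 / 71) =72765 / 284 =256.21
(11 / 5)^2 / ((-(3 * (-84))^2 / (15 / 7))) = -121 / 740880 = -0.00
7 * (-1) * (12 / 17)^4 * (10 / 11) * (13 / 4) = -4717440 / 918731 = -5.13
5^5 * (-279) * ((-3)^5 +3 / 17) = 3599100000 / 17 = 211711764.71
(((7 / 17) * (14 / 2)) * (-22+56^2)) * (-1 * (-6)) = 915516 / 17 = 53853.88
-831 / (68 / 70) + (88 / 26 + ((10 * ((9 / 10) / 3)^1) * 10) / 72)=-2258549 / 2652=-851.64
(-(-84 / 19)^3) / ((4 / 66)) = 1425.81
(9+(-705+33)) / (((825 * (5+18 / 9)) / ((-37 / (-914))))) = -8177 / 1759450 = -0.00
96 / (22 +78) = 24 / 25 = 0.96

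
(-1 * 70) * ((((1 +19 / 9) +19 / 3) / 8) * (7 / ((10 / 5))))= -20825 / 72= -289.24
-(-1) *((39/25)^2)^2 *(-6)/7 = -13880646/2734375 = -5.08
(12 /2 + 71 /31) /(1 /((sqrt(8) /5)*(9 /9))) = 514*sqrt(2) /155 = 4.69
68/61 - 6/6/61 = 67/61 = 1.10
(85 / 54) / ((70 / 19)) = 323 / 756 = 0.43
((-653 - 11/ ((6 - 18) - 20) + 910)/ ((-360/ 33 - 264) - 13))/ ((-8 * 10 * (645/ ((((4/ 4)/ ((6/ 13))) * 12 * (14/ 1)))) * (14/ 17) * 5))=1334619/ 871558400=0.00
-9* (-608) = 5472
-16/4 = -4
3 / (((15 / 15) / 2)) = 6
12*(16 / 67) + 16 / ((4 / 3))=996 / 67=14.87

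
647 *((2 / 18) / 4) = 647 / 36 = 17.97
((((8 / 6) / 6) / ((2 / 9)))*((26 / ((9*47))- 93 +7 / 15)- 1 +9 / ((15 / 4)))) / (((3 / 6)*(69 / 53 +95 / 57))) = -10208701 / 166380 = -61.36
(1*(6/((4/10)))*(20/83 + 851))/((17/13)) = 13777335/1411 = 9764.23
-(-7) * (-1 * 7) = -49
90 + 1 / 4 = 361 / 4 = 90.25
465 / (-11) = -465 / 11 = -42.27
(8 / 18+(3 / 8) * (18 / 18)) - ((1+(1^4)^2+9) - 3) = -517 / 72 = -7.18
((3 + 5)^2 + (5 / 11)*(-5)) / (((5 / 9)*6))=2037 / 110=18.52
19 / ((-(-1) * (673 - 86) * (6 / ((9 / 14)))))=57 / 16436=0.00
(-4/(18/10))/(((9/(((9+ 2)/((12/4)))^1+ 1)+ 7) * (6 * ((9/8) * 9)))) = -224/54675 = -0.00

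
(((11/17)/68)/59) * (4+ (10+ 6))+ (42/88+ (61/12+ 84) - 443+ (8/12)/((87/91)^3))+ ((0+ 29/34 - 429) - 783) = -1563.82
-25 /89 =-0.28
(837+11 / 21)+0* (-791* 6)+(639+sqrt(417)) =sqrt(417)+31007 / 21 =1496.94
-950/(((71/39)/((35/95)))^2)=-3726450/95779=-38.91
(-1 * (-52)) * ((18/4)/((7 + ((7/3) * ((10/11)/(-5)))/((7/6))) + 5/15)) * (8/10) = 15444/575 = 26.86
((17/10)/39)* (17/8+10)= 0.53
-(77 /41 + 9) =-446 /41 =-10.88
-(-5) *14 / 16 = 35 / 8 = 4.38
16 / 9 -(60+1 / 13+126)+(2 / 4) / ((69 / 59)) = -989597 / 5382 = -183.87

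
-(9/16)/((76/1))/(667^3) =-9/360837011008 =-0.00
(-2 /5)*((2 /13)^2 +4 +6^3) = -74368 /845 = -88.01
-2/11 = -0.18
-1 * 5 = -5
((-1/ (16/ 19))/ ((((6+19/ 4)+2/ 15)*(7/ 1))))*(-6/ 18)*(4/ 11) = 95/ 50281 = 0.00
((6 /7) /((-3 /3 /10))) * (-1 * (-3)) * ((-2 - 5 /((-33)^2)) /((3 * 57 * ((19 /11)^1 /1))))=43660 /250173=0.17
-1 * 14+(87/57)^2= -11.67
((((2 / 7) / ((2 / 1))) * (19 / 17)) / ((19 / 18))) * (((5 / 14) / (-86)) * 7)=-45 / 10234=-0.00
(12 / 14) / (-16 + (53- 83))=-3 / 161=-0.02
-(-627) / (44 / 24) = 342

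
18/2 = 9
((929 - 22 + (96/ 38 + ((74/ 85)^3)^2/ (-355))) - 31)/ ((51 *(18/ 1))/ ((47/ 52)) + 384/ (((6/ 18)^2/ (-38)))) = -26259565976312708833/ 3895102760797638281250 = -0.01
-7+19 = 12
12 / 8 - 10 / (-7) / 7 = 167 / 98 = 1.70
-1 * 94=-94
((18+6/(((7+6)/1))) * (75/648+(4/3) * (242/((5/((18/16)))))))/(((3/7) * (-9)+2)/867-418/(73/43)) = -1784257678/327255465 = -5.45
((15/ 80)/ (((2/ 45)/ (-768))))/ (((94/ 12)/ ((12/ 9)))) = -25920/ 47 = -551.49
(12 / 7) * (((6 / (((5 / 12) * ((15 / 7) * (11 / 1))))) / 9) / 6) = 16 / 825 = 0.02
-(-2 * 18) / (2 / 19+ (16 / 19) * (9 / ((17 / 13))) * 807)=5814 / 755369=0.01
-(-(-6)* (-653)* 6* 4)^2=-8842017024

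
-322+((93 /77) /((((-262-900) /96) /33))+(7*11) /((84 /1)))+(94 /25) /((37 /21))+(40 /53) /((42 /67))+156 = -165.04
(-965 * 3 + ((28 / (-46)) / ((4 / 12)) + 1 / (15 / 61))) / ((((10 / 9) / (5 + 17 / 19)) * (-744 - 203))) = 167664336 / 10345975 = 16.21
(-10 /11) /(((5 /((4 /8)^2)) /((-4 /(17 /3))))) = 6 /187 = 0.03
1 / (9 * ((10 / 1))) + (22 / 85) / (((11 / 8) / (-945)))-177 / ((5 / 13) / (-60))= 41974217 / 1530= 27434.13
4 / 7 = 0.57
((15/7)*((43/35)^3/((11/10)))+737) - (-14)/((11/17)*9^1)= 883071383/1188495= 743.02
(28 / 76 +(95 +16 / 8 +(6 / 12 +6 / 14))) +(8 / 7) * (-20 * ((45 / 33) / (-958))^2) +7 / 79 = 8199708612925 / 83342607722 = 98.39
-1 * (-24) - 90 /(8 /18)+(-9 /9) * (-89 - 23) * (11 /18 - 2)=-334.06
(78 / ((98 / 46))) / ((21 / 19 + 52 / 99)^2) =6347460834 / 460917961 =13.77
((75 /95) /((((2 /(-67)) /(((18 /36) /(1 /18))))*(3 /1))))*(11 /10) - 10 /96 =-79691 /912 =-87.38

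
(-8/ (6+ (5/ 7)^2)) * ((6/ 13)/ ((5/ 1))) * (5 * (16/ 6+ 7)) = -784/ 143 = -5.48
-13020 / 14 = -930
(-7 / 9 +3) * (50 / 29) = 1000 / 261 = 3.83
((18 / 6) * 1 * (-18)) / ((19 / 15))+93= 957 / 19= 50.37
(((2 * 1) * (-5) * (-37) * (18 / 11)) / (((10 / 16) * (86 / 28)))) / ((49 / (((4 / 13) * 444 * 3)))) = 113550336 / 43043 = 2638.07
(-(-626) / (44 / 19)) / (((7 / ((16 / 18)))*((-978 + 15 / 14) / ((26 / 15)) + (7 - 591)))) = -1236976 / 41355369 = -0.03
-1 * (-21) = 21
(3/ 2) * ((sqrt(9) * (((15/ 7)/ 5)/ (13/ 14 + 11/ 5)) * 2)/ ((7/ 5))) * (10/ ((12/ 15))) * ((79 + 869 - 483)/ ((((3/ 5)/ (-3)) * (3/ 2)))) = -8718750/ 511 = -17062.13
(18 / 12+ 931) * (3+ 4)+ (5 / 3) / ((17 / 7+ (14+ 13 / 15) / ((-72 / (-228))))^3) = 396078463158221795 / 60678431608538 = 6527.50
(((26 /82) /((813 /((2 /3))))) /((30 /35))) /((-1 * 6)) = -91 /1799982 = -0.00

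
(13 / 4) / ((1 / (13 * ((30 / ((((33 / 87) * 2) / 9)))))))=661635 / 44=15037.16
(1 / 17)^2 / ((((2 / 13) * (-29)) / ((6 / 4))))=-39 / 33524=-0.00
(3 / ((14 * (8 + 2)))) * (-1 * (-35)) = 3 / 4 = 0.75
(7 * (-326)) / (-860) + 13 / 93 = 111703 / 39990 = 2.79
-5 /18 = -0.28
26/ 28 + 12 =181/ 14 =12.93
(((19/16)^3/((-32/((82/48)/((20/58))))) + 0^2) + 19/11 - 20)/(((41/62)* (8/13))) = -2584286722823/56748933120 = -45.54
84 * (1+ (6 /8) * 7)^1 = 525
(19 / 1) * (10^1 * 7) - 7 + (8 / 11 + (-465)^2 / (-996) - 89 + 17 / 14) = 26045835 / 25564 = 1018.85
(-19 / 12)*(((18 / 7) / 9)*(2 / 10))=-19 / 210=-0.09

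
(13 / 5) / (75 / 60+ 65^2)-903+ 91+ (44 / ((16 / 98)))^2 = 24281750533 / 338100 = 71818.25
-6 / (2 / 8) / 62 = -12 / 31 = -0.39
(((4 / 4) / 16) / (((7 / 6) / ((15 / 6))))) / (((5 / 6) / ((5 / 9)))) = 5 / 56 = 0.09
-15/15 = -1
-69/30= -23/10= -2.30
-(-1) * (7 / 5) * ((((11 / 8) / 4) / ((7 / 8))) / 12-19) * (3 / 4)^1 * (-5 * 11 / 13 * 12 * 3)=3033.30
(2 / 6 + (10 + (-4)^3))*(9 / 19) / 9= -161 / 57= -2.82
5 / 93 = 0.05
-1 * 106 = -106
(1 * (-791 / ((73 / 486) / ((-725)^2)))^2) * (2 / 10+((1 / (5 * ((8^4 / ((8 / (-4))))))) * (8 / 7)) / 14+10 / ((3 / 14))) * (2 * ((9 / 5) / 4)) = 440883655243140781913484375 / 1364224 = 323175413453465693253.81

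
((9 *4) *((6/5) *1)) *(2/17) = 5.08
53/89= 0.60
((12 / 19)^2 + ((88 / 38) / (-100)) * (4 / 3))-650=-17588786 / 27075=-649.63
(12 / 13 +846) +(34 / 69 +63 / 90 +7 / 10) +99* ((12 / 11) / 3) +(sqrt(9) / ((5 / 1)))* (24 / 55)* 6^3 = 232212089 / 246675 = 941.37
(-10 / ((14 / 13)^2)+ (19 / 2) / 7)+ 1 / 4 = -1375 / 196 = -7.02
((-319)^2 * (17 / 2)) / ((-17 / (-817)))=83138737 / 2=41569368.50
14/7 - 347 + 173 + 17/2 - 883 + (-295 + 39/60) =-26817/20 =-1340.85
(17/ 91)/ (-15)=-17/ 1365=-0.01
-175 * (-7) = 1225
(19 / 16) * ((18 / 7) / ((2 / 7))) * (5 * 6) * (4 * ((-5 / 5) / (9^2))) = -95 / 6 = -15.83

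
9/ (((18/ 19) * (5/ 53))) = 1007/ 10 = 100.70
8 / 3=2.67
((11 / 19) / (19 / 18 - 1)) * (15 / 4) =1485 / 38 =39.08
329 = 329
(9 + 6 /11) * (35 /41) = 3675 /451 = 8.15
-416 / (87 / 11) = -4576 / 87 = -52.60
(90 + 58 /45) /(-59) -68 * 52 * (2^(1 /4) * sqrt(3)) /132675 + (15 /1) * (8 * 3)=-3536 * 2^(1 /4) * sqrt(3) /132675 + 951692 /2655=358.40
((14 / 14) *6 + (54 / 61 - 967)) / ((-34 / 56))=1639876 / 1037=1581.37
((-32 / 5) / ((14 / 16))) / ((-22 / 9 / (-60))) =-13824 / 77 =-179.53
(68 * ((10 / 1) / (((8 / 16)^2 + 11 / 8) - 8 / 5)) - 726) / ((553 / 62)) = 234484 / 79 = 2968.15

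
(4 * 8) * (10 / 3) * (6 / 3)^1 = 640 / 3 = 213.33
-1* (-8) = 8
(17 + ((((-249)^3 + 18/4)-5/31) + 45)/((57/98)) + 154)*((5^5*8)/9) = -1172523710350000/15903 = -73729718314.15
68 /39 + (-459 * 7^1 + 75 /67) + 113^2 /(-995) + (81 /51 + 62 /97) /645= -198055162868194 /61451197015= -3222.97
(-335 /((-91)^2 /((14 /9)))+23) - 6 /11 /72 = 10741735 /468468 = 22.93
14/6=7/3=2.33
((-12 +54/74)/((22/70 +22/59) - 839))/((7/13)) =1599195/64051292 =0.02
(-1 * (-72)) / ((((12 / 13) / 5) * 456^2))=65 / 34656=0.00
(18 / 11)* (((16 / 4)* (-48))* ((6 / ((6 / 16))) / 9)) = -6144 / 11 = -558.55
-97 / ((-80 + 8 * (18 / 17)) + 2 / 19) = 31331 / 23070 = 1.36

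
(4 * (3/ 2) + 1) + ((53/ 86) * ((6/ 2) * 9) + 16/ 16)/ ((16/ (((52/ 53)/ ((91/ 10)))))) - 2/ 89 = 40302317/ 5679268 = 7.10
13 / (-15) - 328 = -4933 / 15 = -328.87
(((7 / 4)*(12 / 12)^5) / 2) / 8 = 7 / 64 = 0.11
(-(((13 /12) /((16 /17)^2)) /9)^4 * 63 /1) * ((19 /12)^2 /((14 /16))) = -71923693586336761 /1168651117953810432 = -0.06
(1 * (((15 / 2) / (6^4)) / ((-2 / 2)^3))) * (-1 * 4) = 5 / 216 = 0.02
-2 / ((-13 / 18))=36 / 13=2.77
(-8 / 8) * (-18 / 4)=9 / 2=4.50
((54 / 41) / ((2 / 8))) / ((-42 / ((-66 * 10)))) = 82.79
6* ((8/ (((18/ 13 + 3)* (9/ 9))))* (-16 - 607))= -129584/ 19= -6820.21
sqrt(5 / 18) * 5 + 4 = 5 * sqrt(10) / 6 + 4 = 6.64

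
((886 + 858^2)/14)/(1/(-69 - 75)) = -7581085.71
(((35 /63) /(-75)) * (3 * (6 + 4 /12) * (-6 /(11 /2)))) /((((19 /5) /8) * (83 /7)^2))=1568 /682011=0.00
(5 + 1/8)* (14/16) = 287/64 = 4.48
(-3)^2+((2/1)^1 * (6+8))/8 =25/2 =12.50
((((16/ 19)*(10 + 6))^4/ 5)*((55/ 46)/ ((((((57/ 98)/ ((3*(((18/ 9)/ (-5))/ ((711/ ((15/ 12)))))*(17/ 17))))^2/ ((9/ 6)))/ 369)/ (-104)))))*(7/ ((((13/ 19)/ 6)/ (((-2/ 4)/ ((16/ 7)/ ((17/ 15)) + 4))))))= 1937062211495133184/ 63621375497503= 30446.72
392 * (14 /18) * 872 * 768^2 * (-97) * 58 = -882226807963648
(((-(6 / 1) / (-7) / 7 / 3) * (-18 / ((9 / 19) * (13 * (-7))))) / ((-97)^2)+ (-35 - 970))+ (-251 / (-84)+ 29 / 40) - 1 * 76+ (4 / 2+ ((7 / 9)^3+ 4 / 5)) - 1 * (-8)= -1304164411192151 / 1223399955960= -1066.02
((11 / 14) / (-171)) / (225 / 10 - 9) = -11 / 32319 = -0.00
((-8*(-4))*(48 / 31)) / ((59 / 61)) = 93696 / 1829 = 51.23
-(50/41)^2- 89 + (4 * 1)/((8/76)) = -88231/1681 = -52.49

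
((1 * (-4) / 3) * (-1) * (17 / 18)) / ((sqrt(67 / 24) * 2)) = 34 * sqrt(402) / 1809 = 0.38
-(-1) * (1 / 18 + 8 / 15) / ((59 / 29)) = 1537 / 5310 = 0.29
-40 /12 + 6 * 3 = 14.67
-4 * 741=-2964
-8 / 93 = -0.09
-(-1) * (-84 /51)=-28 /17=-1.65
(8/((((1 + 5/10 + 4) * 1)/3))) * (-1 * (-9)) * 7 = 3024/11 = 274.91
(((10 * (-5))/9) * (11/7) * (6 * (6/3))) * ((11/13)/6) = -12100/819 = -14.77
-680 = -680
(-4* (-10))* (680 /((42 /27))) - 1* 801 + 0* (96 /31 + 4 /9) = 16684.71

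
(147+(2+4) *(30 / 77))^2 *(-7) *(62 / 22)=-4099037031 / 9317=-439952.46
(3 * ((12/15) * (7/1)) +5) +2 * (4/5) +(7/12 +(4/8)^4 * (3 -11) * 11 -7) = 689/60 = 11.48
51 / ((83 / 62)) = 3162 / 83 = 38.10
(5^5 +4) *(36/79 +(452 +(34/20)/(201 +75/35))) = 6710702677/4740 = 1415760.06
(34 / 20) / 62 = 17 / 620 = 0.03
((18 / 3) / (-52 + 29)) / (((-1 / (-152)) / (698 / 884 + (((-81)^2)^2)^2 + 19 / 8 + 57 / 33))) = -4108279176138139675170 / 55913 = -73476278792734063.19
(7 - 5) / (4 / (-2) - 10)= -1 / 6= -0.17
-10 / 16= -5 / 8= -0.62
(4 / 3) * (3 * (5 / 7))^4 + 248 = 662948 / 2401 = 276.11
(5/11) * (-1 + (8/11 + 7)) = 370/121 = 3.06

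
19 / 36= 0.53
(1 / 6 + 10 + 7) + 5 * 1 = 133 / 6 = 22.17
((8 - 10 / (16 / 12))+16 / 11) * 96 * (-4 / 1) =-8256 / 11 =-750.55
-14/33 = -0.42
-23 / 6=-3.83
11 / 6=1.83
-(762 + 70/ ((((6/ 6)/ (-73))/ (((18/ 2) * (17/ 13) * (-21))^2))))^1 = 52752286812/ 169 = 312143708.95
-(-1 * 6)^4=-1296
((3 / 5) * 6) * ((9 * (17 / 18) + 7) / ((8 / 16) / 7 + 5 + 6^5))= 3906 / 544675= 0.01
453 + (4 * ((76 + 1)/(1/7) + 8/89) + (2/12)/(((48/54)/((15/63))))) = 26010541/9968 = 2609.40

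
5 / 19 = 0.26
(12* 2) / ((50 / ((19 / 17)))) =228 / 425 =0.54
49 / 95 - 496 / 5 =-1875 / 19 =-98.68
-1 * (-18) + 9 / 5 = 99 / 5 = 19.80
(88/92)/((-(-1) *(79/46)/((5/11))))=20/79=0.25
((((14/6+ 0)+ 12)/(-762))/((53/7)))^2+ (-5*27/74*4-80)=-87.30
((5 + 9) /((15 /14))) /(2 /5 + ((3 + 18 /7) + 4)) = 1372 /1047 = 1.31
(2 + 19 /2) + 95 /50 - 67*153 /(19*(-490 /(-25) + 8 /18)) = -1158229 /85690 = -13.52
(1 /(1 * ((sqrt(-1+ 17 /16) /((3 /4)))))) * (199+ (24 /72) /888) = 530137 /888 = 597.00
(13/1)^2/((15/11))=1859/15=123.93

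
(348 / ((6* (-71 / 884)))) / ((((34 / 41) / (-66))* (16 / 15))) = 7651215 / 142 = 53881.80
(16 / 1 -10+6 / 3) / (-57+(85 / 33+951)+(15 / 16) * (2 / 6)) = 4224 / 473557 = 0.01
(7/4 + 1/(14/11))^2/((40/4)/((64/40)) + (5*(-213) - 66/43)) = -216763/35744324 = -0.01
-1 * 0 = 0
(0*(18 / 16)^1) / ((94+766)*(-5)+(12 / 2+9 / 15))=0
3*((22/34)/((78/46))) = 253/221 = 1.14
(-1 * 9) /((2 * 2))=-9 /4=-2.25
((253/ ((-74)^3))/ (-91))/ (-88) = -23/ 295003072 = -0.00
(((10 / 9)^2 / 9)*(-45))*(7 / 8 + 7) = -875 / 18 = -48.61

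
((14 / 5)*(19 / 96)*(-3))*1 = -133 / 80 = -1.66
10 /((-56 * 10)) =-1 /56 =-0.02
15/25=3/5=0.60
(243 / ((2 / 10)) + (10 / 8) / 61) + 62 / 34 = 5047469 / 4148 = 1216.84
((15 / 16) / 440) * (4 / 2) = 3 / 704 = 0.00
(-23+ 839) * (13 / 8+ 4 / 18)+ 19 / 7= 31711 / 21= 1510.05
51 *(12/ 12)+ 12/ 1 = 63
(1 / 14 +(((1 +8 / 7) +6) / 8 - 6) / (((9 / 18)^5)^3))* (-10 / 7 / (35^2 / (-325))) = -148561855 / 2401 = -61874.99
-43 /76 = -0.57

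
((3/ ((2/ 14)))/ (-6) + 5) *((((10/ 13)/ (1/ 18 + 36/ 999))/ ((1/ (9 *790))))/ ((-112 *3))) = -5919075/ 22204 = -266.58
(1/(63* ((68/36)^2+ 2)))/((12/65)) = 195/12628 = 0.02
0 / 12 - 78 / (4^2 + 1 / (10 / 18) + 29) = -5 / 3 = -1.67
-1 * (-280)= 280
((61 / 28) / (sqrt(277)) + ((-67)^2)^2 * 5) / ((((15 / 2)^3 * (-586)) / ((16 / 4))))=-322417936 / 197775 - 244 * sqrt(277) / 1917428625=-1630.23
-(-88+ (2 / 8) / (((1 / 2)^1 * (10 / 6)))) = 877 / 10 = 87.70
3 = 3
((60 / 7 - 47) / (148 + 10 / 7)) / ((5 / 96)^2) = -1239552 / 13075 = -94.80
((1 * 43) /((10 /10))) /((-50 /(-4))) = 3.44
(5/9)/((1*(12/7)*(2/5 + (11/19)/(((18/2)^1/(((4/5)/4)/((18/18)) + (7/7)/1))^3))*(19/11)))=48125/102952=0.47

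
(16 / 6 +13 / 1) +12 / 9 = 17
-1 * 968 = -968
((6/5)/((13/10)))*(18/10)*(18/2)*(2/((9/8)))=1728/65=26.58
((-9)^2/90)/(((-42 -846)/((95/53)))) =-57/31376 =-0.00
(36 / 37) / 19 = 36 / 703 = 0.05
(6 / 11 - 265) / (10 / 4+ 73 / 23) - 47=-268751 / 2871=-93.61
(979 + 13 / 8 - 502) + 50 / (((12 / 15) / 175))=91329 / 8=11416.12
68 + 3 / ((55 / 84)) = 3992 / 55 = 72.58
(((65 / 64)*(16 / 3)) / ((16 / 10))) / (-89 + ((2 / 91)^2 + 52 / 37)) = -99579025 / 2576503008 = -0.04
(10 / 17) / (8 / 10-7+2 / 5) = -50 / 493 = -0.10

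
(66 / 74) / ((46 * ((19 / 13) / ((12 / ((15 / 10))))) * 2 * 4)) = 429 / 32338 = 0.01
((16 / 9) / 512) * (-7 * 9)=-7 / 32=-0.22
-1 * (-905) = 905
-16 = -16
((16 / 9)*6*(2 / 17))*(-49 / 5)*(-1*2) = 6272 / 255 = 24.60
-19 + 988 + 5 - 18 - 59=897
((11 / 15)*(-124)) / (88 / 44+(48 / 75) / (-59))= -201190 / 4401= -45.71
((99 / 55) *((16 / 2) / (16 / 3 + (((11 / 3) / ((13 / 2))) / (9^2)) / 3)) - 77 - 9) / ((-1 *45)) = 10530518 / 5688675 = 1.85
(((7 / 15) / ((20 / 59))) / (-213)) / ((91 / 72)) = -118 / 23075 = -0.01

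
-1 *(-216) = 216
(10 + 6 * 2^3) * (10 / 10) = 58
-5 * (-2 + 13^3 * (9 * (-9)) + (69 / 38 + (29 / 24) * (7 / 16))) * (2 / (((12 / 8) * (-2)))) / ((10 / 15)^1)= -6491858795 / 7296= -889783.28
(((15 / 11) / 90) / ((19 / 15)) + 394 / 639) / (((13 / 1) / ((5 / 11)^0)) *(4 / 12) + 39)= 167887 / 11574420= 0.01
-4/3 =-1.33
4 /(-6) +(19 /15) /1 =3 /5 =0.60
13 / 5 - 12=-47 / 5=-9.40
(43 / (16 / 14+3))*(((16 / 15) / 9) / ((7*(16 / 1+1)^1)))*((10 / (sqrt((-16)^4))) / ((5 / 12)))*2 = 43 / 22185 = 0.00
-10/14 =-5/7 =-0.71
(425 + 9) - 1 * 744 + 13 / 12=-3707 / 12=-308.92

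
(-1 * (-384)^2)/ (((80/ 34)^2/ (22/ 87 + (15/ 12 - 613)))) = 11807901888/ 725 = 16286761.22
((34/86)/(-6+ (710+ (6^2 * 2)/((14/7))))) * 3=51/31820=0.00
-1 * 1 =-1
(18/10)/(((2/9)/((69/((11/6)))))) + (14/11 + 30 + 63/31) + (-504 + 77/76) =-21358323/129580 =-164.83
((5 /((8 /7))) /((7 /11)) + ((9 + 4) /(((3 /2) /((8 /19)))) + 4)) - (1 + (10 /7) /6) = 42409 /3192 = 13.29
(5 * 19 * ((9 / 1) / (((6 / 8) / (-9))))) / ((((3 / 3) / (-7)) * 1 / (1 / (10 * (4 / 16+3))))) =28728 / 13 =2209.85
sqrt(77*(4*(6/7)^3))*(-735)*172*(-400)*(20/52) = 433440000*sqrt(66)/13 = 270867938.93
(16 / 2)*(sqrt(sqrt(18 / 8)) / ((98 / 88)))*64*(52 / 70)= 292864*sqrt(6) / 1715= 418.29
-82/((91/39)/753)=-185238/7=-26462.57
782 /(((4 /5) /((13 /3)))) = 25415 /6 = 4235.83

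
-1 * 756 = -756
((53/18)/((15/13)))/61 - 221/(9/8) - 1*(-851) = 10781219/16470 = 654.60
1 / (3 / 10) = 10 / 3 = 3.33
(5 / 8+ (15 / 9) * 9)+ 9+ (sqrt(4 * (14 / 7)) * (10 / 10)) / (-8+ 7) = 197 / 8 - 2 * sqrt(2) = 21.80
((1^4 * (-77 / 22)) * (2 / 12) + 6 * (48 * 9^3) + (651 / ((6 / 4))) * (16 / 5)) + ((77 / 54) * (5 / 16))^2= 788823873029 / 3732480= 211340.42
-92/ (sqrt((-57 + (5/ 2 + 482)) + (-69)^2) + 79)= -0.61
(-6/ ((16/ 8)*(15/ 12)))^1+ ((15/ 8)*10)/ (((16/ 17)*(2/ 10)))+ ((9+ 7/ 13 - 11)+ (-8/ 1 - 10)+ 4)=340071/ 4160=81.75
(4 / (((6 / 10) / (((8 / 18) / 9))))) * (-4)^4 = 84.28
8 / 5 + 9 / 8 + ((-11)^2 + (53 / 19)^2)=1898949 / 14440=131.51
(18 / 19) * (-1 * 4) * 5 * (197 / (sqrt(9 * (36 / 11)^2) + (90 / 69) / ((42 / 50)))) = -328.26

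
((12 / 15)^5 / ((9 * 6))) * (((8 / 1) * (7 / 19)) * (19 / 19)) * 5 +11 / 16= 3985627 / 5130000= 0.78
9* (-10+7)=-27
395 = 395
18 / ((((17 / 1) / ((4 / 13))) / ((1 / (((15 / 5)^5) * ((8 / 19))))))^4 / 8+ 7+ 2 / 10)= 651605 / 4620848012034182687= 0.00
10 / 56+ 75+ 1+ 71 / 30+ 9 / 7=33529 / 420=79.83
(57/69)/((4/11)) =2.27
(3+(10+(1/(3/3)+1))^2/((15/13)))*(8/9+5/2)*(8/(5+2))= 17324/35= 494.97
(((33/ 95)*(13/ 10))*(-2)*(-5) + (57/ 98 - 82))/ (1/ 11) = -7875593/ 9310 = -845.93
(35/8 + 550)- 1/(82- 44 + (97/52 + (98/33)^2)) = 12226420651/22055240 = 554.35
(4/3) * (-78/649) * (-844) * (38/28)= 183.55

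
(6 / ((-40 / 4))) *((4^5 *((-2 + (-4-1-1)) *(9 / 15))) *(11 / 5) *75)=2433024 / 5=486604.80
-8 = -8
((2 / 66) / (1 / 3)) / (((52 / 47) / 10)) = 235 / 286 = 0.82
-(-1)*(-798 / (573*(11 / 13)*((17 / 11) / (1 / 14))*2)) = -247 / 6494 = -0.04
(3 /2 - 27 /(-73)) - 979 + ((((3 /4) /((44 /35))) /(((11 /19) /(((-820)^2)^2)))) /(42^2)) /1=264114818.82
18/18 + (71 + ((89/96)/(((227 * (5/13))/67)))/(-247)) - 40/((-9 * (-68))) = 7594716367/105582240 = 71.93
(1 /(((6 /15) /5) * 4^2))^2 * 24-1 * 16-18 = -2477 /128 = -19.35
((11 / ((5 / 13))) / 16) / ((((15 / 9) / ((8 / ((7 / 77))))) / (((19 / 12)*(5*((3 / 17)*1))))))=89661 / 680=131.85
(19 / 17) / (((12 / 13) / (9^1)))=741 / 68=10.90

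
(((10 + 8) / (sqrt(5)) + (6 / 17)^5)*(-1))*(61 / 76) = -549*sqrt(5) / 190 - 118584 / 26977283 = -6.47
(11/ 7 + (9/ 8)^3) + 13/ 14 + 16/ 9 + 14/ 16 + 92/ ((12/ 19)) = 701537/ 4608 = 152.24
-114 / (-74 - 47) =114 / 121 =0.94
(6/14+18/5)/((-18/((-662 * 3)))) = 444.49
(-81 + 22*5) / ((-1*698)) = -29 / 698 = -0.04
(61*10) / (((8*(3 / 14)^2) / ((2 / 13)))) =29890 / 117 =255.47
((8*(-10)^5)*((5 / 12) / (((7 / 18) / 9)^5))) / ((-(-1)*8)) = -4649045868000000 / 16807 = -276613665020.53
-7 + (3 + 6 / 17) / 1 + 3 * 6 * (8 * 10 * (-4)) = -97982 / 17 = -5763.65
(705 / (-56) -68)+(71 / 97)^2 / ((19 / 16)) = -802276787 / 10011176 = -80.14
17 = 17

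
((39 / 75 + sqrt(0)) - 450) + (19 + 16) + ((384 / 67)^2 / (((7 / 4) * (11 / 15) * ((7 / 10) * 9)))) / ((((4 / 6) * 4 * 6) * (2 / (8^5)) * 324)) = -655961536954 / 1633210425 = -401.64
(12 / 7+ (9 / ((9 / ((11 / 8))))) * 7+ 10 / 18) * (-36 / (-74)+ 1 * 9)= 233805 / 2072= 112.84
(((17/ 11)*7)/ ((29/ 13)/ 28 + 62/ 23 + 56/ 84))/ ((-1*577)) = -2988804/ 548691803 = -0.01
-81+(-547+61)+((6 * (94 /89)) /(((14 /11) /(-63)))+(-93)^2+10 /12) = 4148725 /534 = 7769.15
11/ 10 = 1.10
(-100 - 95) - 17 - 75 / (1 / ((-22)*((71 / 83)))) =99554 / 83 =1199.45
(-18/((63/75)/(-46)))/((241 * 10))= 690/1687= 0.41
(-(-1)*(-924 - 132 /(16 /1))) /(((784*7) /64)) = -3729 /343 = -10.87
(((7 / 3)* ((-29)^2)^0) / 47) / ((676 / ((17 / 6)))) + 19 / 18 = 603787 / 571896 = 1.06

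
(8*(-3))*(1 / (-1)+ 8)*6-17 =-1025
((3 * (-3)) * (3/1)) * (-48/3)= 432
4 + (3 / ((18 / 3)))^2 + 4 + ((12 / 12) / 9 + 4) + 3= 553 / 36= 15.36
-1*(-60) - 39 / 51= 1007 / 17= 59.24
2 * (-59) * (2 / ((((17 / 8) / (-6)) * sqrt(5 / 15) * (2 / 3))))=16992 * sqrt(3) / 17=1731.24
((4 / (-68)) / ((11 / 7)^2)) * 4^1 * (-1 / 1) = 196 / 2057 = 0.10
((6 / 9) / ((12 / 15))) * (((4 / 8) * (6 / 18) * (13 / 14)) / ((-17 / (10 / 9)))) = -325 / 38556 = -0.01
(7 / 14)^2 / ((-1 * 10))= -1 / 40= -0.02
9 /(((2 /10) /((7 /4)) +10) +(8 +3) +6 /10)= 63 /152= 0.41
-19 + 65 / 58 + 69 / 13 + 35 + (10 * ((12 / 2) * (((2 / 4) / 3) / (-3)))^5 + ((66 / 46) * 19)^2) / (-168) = 146591152139 / 8141652792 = 18.01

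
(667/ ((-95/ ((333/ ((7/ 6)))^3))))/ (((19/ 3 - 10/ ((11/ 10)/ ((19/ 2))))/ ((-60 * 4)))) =-489611196.36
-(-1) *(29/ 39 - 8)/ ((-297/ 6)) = 566/ 3861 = 0.15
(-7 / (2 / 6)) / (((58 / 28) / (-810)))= 238140 / 29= 8211.72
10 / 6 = 5 / 3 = 1.67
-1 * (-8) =8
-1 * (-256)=256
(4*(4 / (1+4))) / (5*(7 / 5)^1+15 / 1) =0.15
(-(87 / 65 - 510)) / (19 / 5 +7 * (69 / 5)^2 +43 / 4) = 220420 / 583973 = 0.38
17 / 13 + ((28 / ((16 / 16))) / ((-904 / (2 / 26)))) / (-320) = 1229447 / 940160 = 1.31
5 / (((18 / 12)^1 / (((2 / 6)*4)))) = 40 / 9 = 4.44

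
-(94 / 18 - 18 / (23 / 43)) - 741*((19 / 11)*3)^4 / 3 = -539631612844 / 3030687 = -178055.87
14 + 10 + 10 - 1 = 33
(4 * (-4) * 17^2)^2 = 21381376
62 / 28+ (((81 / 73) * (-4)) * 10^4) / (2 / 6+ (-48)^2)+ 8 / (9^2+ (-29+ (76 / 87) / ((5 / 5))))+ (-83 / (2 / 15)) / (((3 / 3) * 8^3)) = -37670475395741 / 2079961318400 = -18.11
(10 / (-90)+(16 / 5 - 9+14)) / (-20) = -91 / 225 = -0.40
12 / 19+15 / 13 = 441 / 247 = 1.79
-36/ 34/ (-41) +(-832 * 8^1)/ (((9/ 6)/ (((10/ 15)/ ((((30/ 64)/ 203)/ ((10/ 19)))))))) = -241091599342/ 357561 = -674267.05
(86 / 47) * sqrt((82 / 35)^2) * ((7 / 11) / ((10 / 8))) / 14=14104 / 90475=0.16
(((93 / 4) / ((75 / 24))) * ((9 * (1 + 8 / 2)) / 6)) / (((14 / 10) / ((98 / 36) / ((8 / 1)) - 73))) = -324353 / 112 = -2896.01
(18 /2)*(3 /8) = 27 /8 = 3.38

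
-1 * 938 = -938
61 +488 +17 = 566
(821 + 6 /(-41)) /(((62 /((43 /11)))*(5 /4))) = 578866 /13981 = 41.40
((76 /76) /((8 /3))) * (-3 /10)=-9 /80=-0.11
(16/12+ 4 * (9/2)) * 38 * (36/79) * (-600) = -15868800/79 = -200870.89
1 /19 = 0.05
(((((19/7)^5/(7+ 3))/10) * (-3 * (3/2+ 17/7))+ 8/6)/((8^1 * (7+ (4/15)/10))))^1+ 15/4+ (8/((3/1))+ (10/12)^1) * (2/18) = 137626490587/35712589248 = 3.85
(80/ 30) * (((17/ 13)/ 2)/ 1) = 68/ 39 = 1.74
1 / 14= 0.07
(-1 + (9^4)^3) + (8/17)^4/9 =282429536480.01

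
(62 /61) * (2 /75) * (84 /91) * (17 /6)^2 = 35836 /178425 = 0.20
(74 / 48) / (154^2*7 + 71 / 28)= 259 / 27890442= 0.00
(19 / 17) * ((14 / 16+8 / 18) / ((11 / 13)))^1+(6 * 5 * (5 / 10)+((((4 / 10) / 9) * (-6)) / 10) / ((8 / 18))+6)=7635029 / 336600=22.68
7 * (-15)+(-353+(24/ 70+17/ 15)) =-9587/ 21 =-456.52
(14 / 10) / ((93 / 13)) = 91 / 465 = 0.20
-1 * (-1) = 1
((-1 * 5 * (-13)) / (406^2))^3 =274625 / 4478743609109056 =0.00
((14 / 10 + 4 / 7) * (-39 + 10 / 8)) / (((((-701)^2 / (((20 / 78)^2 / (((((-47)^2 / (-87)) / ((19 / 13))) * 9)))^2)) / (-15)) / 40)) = 105440627300000 / 6562520006557807325943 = 0.00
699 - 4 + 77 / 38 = 26487 / 38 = 697.03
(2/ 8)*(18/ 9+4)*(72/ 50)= 54/ 25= 2.16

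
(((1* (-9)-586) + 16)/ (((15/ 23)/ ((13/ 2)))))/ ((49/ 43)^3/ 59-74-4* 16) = 270698516491/ 6472283450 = 41.82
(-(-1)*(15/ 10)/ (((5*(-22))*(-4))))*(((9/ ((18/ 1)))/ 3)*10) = 1/ 176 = 0.01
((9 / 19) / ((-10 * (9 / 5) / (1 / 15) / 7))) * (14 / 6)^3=-2401 / 15390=-0.16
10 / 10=1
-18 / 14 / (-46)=9 / 322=0.03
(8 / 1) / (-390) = -4 / 195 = -0.02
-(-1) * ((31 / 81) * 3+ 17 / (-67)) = 1618 / 1809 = 0.89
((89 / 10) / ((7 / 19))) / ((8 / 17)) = 28747 / 560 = 51.33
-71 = -71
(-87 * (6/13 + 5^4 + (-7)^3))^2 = 102057247296/169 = 603889037.25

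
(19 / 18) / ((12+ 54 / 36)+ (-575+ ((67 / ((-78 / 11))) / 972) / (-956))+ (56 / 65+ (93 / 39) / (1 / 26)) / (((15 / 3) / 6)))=-1912669200 / 880753018903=-0.00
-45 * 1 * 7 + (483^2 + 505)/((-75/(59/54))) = -7534798/2025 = -3720.89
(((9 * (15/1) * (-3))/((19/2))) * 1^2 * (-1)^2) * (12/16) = -1215/38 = -31.97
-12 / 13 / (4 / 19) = -57 / 13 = -4.38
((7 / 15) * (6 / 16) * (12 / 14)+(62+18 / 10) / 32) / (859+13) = 343 / 139520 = 0.00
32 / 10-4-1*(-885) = 4421 / 5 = 884.20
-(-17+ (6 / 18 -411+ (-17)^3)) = 16022 / 3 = 5340.67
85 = 85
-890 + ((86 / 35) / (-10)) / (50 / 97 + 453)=-6851602421 / 7698425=-890.00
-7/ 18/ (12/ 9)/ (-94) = 7/ 2256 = 0.00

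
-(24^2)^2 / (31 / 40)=-13271040 / 31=-428098.06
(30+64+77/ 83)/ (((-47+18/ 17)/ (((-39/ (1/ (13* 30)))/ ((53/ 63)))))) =128348200890/ 3435619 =37358.10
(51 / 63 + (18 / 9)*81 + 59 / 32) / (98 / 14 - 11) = -110647 / 2688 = -41.16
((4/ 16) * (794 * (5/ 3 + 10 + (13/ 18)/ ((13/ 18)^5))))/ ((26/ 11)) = 5740696621/ 4455516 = 1288.45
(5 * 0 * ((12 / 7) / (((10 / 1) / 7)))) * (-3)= 0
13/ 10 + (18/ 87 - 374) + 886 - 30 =140217/ 290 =483.51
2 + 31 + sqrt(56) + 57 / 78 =41.21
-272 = -272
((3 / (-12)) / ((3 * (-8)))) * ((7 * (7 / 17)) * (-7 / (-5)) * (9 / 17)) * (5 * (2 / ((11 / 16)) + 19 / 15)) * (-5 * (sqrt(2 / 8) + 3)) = -1654289 / 203456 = -8.13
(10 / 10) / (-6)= -0.17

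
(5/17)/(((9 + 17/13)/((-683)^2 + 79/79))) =13310.73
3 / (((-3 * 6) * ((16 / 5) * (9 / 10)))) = -0.06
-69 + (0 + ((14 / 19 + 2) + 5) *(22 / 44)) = -65.13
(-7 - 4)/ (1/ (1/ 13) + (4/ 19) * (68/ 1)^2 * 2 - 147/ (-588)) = -836/ 148975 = -0.01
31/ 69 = 0.45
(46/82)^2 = 529/1681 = 0.31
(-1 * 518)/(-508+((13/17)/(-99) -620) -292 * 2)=871794/2881309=0.30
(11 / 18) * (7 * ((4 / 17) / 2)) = 0.50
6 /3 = 2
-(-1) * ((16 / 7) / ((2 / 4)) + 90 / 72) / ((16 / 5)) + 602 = 270511 / 448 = 603.82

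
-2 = -2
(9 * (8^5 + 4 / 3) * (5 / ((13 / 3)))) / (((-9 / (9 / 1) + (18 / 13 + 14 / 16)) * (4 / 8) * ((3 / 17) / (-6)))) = -2406579840 / 131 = -18370838.47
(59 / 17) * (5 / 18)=295 / 306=0.96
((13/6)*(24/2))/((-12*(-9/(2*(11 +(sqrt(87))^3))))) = 143/27 +377*sqrt(87)/9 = 396.01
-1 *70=-70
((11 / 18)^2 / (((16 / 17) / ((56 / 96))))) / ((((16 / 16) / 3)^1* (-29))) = -14399 / 601344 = -0.02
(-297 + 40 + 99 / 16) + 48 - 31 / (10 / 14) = -246.21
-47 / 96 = -0.49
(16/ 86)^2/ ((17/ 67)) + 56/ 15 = 1824568/ 471495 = 3.87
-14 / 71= -0.20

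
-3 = -3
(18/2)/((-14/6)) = -27/7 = -3.86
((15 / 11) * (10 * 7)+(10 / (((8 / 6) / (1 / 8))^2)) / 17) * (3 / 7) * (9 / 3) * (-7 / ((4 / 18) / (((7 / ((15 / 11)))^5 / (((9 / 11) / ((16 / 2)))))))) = -1649278775054141 / 12240000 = -134744997.96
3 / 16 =0.19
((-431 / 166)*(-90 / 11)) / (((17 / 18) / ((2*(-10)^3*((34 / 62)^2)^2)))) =-3430354860000 / 843174673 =-4068.38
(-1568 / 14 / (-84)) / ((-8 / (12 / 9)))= -2 / 9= -0.22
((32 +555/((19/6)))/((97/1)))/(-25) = -3938/46075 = -0.09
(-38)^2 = 1444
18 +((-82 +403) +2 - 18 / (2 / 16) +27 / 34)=197.79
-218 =-218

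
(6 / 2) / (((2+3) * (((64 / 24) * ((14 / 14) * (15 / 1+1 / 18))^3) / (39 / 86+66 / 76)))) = 1417176 / 16260351487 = 0.00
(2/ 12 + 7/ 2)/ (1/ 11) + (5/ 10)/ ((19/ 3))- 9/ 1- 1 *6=2897/ 114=25.41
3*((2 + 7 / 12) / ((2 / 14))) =217 / 4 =54.25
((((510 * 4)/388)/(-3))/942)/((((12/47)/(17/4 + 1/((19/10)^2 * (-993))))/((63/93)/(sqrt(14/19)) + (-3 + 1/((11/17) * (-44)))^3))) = 491540586435215915/567710284273837056-155057935 * sqrt(266)/103481117856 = 0.84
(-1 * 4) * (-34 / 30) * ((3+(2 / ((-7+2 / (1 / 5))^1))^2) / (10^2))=527 / 3375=0.16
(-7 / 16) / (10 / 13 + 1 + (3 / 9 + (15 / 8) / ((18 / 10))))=-91 / 654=-0.14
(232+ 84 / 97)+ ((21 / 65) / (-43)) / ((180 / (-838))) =232.90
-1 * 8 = -8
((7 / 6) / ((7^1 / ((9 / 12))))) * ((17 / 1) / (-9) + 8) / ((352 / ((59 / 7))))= 0.02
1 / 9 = 0.11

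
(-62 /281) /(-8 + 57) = -62 /13769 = -0.00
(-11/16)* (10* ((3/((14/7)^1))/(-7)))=165/112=1.47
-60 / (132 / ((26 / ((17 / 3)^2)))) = -1170 / 3179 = -0.37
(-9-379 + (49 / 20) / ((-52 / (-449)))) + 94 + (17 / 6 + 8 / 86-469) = -99133351 / 134160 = -738.92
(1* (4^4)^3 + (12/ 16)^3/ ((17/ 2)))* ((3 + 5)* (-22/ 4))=-100394860841/ 136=-738197506.18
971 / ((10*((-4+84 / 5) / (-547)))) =-4149.51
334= 334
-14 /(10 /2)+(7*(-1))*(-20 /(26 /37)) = 196.43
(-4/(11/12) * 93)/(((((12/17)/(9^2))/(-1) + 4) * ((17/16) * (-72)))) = 3348/2519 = 1.33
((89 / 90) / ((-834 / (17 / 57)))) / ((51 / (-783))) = 2581 / 475380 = 0.01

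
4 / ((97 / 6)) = 24 / 97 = 0.25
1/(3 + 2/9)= 9/29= 0.31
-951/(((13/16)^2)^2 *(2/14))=-436273152/28561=-15275.14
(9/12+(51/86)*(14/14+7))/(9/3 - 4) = -945/172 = -5.49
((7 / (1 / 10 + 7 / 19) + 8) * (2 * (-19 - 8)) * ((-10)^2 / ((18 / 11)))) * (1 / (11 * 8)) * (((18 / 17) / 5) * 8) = -2205360 / 1513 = -1457.61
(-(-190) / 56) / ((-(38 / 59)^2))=-17405 / 2128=-8.18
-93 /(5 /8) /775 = -24 /125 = -0.19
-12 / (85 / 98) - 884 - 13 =-77421 / 85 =-910.84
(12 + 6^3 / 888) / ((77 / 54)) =24462 / 2849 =8.59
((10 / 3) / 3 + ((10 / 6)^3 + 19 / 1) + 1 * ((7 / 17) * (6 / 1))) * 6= 24980 / 153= 163.27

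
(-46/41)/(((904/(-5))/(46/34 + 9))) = 5060/78761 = 0.06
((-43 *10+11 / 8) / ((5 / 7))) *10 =-24003 / 4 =-6000.75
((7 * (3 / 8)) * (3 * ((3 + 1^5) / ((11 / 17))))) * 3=3213 / 22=146.05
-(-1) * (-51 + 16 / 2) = -43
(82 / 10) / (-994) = -41 / 4970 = -0.01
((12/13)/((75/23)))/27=92/8775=0.01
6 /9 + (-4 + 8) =14 /3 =4.67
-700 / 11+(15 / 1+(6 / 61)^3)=-121432459 / 2496791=-48.64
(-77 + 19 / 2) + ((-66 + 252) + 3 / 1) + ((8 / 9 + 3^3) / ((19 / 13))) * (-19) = -4339 / 18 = -241.06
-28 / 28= -1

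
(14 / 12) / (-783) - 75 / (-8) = 176147 / 18792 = 9.37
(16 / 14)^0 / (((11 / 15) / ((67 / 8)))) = 11.42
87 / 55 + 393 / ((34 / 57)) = 1235013 / 1870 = 660.43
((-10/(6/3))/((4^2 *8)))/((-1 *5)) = 0.01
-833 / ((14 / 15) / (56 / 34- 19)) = 30975 / 2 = 15487.50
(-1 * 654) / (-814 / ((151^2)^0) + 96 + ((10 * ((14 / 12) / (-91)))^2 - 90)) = 994734 / 1228943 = 0.81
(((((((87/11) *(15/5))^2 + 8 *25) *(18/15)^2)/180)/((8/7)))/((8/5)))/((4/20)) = 646247/38720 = 16.69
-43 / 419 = -0.10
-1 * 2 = -2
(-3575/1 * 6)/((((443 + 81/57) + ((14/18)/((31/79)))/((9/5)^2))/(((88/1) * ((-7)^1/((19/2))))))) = 3125.30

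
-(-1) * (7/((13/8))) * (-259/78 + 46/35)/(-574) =10954/727545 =0.02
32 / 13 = 2.46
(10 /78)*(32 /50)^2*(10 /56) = 64 /6825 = 0.01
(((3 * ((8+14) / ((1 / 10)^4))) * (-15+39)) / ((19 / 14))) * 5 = 1108800000 / 19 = 58357894.74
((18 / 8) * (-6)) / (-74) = 27 / 148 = 0.18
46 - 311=-265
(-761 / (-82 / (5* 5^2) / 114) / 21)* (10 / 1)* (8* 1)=144590000 / 287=503797.91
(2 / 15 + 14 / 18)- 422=-421.09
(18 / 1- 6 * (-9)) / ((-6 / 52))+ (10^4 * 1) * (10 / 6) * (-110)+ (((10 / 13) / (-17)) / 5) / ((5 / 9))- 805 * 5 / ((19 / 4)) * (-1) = -115458432166 / 62985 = -1833109.98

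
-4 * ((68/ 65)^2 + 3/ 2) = -43846/ 4225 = -10.38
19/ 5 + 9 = 12.80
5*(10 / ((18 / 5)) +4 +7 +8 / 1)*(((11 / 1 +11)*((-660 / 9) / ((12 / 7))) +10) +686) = -2161880 / 81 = -26689.88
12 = 12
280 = 280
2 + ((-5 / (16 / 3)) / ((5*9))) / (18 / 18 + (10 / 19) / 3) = 2125 / 1072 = 1.98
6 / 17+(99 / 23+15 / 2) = 9507 / 782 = 12.16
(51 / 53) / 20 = 51 / 1060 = 0.05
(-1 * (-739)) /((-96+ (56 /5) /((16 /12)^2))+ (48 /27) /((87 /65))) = -5786370 /691951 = -8.36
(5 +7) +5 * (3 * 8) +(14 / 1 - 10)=136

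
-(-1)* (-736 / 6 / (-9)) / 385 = 368 / 10395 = 0.04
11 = 11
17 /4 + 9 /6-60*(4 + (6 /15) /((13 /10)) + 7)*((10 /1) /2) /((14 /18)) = -226501 /52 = -4355.79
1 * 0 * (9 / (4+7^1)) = 0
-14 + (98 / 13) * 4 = 210 / 13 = 16.15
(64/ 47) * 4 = 256/ 47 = 5.45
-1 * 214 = -214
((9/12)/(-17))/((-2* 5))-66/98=-22293/33320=-0.67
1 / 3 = 0.33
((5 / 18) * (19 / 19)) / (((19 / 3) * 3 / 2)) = 5 / 171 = 0.03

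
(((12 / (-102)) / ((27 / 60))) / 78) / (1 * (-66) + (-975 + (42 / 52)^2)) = 208 / 64560645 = 0.00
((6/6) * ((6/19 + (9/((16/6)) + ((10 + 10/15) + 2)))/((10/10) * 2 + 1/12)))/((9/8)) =6.98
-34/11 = -3.09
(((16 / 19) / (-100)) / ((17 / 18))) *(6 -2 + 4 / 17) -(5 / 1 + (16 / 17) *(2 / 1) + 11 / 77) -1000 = -967711988 / 960925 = -1007.06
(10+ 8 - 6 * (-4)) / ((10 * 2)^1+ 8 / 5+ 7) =210 / 143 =1.47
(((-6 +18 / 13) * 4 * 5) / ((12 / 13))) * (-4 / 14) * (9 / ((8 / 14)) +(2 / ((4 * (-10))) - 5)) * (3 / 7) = 6420 / 49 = 131.02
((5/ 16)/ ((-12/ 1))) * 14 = -35/ 96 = -0.36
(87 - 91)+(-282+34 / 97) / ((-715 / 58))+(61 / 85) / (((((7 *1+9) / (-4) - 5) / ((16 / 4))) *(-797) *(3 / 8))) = 478208952412 / 25371654165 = 18.85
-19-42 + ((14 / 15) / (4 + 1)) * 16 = -4351 / 75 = -58.01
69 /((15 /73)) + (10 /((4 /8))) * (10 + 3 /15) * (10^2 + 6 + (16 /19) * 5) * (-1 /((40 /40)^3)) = -2103979 /95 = -22147.15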